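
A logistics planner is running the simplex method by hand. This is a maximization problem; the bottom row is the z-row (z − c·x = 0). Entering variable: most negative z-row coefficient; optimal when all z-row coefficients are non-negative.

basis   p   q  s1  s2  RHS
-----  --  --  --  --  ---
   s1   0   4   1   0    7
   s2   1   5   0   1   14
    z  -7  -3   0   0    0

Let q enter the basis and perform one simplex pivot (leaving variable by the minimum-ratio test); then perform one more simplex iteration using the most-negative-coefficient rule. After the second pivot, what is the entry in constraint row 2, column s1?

-5/4

Ratio test on column q — row 1: 7/4 = 7/4; row 2: 14/5 = 14/5. Minimum is 7/4 at row 1 (s1 leaves); pivot element 4.
Divide row 1 by 4; eliminate column q from the other rows.
Second iteration: most negative z-row entry is -7 in column p, so p enters.
Ratio test on column p — row 1: entry 0 ≤ 0; row 2: (21/4)/1 = 21/4. Minimum is 21/4 at row 2 (s2 leaves); pivot element 1.
Divide row 2 by 1; eliminate column p from the other rows.
After both pivots, the entry at constraint row 2, column s1 is -5/4.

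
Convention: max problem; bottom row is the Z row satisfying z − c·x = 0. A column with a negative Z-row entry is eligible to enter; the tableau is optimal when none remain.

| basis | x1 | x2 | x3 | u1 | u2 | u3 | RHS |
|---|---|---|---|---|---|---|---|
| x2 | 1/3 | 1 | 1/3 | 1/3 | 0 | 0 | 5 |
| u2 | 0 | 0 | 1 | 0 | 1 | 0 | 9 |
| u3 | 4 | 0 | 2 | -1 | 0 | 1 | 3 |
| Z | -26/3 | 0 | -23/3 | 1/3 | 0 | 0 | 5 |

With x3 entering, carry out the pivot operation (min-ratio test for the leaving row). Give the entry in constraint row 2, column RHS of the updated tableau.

15/2

Ratio test on column x3 — row 1: 5/(1/3) = 15; row 2: 9/1 = 9; row 3: 3/2 = 3/2. Minimum is 3/2 at row 3 (u3 leaves); pivot element 2.
Divide row 3 by 2; eliminate column x3 from the other rows.
Row 2 update in column RHS: 9 − 1·(3/2) = 15/2.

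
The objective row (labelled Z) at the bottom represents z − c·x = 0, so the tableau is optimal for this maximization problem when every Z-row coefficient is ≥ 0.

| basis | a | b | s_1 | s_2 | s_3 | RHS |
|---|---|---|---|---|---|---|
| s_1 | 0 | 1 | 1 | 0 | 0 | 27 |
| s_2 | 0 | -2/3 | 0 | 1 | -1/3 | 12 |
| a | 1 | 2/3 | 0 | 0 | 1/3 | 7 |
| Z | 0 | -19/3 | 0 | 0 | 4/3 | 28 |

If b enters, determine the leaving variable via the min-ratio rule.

Column b entries and ratios — s_1: 27/1 = 27; s_2: -2/3 ≤ 0, skip; a: 7/(2/3) = 21/2.
Smallest ratio is 21/2 in the row of a, so a leaves.

a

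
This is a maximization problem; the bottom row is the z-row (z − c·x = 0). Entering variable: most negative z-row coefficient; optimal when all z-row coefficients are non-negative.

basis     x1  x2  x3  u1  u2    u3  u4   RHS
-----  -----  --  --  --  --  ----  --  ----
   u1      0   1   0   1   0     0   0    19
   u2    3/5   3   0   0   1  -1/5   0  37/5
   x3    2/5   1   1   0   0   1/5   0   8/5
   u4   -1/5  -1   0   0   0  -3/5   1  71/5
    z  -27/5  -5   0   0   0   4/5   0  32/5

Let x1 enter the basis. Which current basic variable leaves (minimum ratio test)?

x3

Column x1 entries and ratios — u1: 0 ≤ 0, skip; u2: (37/5)/(3/5) = 37/3; x3: (8/5)/(2/5) = 4; u4: -1/5 ≤ 0, skip.
Smallest ratio is 4 in the row of x3, so x3 leaves.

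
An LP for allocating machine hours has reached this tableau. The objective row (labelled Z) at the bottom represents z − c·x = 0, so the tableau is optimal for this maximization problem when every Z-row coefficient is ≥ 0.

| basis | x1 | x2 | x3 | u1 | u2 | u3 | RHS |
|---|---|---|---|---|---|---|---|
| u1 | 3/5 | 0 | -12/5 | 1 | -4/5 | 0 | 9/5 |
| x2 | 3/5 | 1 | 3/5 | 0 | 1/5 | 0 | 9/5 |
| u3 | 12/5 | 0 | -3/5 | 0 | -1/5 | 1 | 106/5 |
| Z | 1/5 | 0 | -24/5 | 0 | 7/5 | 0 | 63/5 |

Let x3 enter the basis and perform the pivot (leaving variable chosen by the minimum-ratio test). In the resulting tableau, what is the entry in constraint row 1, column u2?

Ratio test on column x3 — row 1: entry -12/5 ≤ 0; row 2: (9/5)/(3/5) = 3; row 3: entry -3/5 ≤ 0. Minimum is 3 at row 2 (x2 leaves); pivot element 3/5.
Divide row 2 by 3/5; eliminate column x3 from the other rows.
Row 1 update in column u2: -4/5 − (-12/5)·(1/3) = 0.

0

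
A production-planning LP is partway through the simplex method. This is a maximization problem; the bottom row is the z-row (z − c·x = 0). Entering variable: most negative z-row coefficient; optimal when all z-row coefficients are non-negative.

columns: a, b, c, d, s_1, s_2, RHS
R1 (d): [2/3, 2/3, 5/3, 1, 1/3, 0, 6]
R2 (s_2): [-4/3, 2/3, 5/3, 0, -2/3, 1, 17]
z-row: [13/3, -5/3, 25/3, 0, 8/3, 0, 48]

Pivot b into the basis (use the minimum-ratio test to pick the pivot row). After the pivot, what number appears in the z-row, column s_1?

Ratio test on column b — row 1: 6/(2/3) = 9; row 2: 17/(2/3) = 51/2. Minimum is 9 at row 1 (d leaves); pivot element 2/3.
Divide row 1 by 2/3; eliminate column b from the other rows.
z-row update in column s_1: 8/3 − (-5/3)·(1/2) = 7/2.

7/2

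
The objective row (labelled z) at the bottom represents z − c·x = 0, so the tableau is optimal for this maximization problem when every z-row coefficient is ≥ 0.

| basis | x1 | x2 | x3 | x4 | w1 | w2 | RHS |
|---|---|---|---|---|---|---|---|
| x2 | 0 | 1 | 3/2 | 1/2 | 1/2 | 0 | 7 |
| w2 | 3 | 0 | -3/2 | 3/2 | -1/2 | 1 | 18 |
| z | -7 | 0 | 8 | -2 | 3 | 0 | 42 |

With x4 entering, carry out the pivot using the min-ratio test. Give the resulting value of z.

Ratio test on column x4 — row 1: 7/(1/2) = 14; row 2: 18/(3/2) = 12. Minimum is 12 at row 2 (w2 leaves); pivot element 3/2.
Pivot on row 2; the z-row RHS becomes 42 − (-2)·12 = 66.

66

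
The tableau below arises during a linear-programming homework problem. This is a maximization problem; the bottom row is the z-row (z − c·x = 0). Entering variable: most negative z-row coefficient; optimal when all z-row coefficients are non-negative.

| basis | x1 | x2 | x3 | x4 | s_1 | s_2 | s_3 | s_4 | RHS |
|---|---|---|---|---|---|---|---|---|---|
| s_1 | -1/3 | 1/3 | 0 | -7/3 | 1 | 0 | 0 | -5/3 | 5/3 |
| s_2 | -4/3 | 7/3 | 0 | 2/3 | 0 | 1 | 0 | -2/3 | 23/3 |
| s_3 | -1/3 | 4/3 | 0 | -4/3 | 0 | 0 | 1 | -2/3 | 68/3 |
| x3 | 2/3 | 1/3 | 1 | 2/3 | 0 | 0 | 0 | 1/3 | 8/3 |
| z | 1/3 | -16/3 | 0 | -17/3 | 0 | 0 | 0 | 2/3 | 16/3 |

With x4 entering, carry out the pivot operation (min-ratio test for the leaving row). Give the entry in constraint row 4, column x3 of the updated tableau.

3/2

Ratio test on column x4 — row 1: entry -7/3 ≤ 0; row 2: (23/3)/(2/3) = 23/2; row 3: entry -4/3 ≤ 0; row 4: (8/3)/(2/3) = 4. Minimum is 4 at row 4 (x3 leaves); pivot element 2/3.
Divide row 4 by 2/3; eliminate column x4 from the other rows.
In the new row 4, the x3 entry is the old entry divided by the pivot: 1/(2/3) = 3/2.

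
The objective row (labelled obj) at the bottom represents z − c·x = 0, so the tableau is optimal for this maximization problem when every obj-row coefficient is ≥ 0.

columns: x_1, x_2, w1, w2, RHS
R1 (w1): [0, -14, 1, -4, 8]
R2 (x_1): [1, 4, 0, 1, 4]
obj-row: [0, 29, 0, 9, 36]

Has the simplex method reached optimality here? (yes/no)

Every obj-row coefficient is ≥ 0, so the tableau is optimal.

yes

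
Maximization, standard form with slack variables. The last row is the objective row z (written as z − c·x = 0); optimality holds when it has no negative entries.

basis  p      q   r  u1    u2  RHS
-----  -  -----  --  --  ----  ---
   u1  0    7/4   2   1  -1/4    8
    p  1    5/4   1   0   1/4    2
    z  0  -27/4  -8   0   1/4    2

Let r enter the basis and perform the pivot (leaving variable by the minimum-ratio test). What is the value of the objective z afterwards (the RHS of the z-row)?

Ratio test on column r — row 1: 8/2 = 4; row 2: 2/1 = 2. Minimum is 2 at row 2 (p leaves); pivot element 1.
Pivot on row 2; the z-row RHS becomes 2 − (-8)·2 = 18.

18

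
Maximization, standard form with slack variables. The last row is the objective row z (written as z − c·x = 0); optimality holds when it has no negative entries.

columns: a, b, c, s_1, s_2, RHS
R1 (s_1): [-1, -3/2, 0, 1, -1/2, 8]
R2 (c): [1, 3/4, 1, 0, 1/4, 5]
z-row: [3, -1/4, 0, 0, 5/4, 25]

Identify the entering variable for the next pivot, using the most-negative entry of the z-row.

b

Negative z-row entries: b: -1/4.
The most negative is -1/4 in column b, so b enters.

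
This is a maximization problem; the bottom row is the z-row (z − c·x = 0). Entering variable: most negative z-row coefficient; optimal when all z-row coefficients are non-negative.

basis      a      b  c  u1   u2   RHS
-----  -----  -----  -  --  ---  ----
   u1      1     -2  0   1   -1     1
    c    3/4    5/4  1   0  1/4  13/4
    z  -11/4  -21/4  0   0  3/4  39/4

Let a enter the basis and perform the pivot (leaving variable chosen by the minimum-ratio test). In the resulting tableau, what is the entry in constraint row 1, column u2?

Ratio test on column a — row 1: 1/1 = 1; row 2: (13/4)/(3/4) = 13/3. Minimum is 1 at row 1 (u1 leaves); pivot element 1.
Divide row 1 by 1; eliminate column a from the other rows.
In the new row 1, the u2 entry is the old entry divided by the pivot: (-1)/1 = -1.

-1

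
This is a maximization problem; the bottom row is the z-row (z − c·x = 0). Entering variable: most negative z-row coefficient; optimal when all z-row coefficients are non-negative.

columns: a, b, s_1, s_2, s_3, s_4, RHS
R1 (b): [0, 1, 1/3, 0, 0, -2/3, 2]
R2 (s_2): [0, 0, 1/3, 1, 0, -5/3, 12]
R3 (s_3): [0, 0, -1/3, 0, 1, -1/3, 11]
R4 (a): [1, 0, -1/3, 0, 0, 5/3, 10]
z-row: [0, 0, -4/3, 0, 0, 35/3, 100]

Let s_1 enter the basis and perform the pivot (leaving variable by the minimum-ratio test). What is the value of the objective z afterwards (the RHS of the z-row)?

108

Ratio test on column s_1 — row 1: 2/(1/3) = 6; row 2: 12/(1/3) = 36; row 3: entry -1/3 ≤ 0; row 4: entry -1/3 ≤ 0. Minimum is 6 at row 1 (b leaves); pivot element 1/3.
Pivot on row 1; the z-row RHS becomes 100 − (-4/3)·6 = 108.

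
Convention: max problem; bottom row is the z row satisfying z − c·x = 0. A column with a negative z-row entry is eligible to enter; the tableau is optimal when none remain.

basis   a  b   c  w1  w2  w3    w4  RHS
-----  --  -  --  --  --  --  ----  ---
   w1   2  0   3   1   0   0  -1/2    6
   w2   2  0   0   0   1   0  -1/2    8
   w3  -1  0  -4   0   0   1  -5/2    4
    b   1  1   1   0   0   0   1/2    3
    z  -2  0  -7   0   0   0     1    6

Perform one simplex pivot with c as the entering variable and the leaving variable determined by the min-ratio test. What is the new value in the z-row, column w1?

Ratio test on column c — row 1: 6/3 = 2; row 2: entry 0 ≤ 0; row 3: entry -4 ≤ 0; row 4: 3/1 = 3. Minimum is 2 at row 1 (w1 leaves); pivot element 3.
Divide row 1 by 3; eliminate column c from the other rows.
z-row update in column w1: 0 − (-7)·(1/3) = 7/3.

7/3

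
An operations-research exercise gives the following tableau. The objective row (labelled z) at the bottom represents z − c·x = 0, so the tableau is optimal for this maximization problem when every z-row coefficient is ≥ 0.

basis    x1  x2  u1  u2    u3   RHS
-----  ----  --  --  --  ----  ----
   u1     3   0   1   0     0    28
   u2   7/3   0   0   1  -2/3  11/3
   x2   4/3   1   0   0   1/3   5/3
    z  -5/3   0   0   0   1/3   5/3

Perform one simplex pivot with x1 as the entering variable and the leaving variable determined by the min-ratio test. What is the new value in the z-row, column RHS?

15/4

Ratio test on column x1 — row 1: 28/3 = 28/3; row 2: (11/3)/(7/3) = 11/7; row 3: (5/3)/(4/3) = 5/4. Minimum is 5/4 at row 3 (x2 leaves); pivot element 4/3.
Divide row 3 by 4/3; eliminate column x1 from the other rows.
z-row update in column RHS: 5/3 − (-5/3)·(5/4) = 15/4.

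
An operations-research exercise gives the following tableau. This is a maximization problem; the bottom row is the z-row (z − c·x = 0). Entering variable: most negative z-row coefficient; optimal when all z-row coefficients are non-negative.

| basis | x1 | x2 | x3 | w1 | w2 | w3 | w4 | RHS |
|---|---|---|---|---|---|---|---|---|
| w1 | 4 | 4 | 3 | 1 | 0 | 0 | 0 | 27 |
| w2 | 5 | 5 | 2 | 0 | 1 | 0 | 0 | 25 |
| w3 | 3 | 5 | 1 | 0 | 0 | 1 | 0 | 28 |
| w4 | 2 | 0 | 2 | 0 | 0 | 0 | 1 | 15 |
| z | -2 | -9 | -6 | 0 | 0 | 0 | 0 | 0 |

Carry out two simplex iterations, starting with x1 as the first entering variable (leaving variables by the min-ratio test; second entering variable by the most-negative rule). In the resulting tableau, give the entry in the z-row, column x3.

Ratio test on column x1 — row 1: 27/4 = 27/4; row 2: 25/5 = 5; row 3: 28/3 = 28/3; row 4: 15/2 = 15/2. Minimum is 5 at row 2 (w2 leaves); pivot element 5.
Divide row 2 by 5; eliminate column x1 from the other rows.
Second iteration: most negative z-row entry is -7 in column x2, so x2 enters.
Ratio test on column x2 — row 1: entry 0 ≤ 0; row 2: 5/1 = 5; row 3: 13/2 = 13/2; row 4: entry -2 ≤ 0. Minimum is 5 at row 2 (x1 leaves); pivot element 1.
Divide row 2 by 1; eliminate column x2 from the other rows.
After both pivots, the entry at the z-row, column x3 is -12/5.

-12/5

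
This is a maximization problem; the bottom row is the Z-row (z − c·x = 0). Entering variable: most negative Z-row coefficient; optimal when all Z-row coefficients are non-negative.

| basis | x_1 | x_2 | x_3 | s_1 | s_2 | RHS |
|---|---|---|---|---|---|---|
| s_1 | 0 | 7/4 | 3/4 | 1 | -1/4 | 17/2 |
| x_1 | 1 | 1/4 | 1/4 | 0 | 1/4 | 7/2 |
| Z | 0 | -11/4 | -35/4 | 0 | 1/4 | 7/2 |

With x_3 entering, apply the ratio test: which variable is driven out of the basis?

s_1

Column x_3 entries and ratios — s_1: (17/2)/(3/4) = 34/3; x_1: (7/2)/(1/4) = 14.
Smallest ratio is 34/3 in the row of s_1, so s_1 leaves.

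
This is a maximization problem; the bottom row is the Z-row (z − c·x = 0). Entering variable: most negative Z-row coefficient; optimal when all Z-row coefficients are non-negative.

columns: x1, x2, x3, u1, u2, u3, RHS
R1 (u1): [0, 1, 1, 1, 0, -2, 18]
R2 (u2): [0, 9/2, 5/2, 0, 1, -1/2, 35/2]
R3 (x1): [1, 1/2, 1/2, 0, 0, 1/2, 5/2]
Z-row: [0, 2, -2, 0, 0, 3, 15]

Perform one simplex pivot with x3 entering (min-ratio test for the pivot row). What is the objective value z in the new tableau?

Ratio test on column x3 — row 1: 18/1 = 18; row 2: (35/2)/(5/2) = 7; row 3: (5/2)/(1/2) = 5. Minimum is 5 at row 3 (x1 leaves); pivot element 1/2.
Pivot on row 3; the Z-row RHS becomes 15 − (-2)·5 = 25.

25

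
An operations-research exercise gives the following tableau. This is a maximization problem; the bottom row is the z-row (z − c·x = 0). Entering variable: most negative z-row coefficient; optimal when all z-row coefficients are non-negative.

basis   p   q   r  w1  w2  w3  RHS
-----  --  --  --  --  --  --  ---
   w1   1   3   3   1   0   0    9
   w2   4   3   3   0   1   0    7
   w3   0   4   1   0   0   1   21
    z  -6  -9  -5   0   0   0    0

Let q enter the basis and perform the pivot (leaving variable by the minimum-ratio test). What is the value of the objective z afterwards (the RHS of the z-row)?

21

Ratio test on column q — row 1: 9/3 = 3; row 2: 7/3 = 7/3; row 3: 21/4 = 21/4. Minimum is 7/3 at row 2 (w2 leaves); pivot element 3.
Pivot on row 2; the z-row RHS becomes 0 − (-9)·(7/3) = 21.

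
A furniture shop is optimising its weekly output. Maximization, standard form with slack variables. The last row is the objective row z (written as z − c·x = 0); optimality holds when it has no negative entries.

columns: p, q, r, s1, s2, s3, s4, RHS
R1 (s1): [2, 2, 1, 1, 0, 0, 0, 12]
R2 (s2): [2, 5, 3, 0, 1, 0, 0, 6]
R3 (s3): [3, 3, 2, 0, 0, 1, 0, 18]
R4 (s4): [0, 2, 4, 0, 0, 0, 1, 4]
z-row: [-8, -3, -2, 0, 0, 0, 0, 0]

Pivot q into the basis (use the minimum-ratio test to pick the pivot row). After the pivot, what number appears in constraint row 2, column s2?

1/5

Ratio test on column q — row 1: 12/2 = 6; row 2: 6/5 = 6/5; row 3: 18/3 = 6; row 4: 4/2 = 2. Minimum is 6/5 at row 2 (s2 leaves); pivot element 5.
Divide row 2 by 5; eliminate column q from the other rows.
In the new row 2, the s2 entry is the old entry divided by the pivot: 1/5 = 1/5.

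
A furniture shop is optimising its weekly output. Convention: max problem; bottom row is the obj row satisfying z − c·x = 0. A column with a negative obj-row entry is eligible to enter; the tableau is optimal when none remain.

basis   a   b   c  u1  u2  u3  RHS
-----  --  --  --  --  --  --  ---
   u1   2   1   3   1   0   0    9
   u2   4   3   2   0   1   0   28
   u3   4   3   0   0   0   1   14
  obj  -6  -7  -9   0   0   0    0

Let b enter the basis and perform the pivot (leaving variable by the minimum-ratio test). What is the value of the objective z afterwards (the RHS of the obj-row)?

98/3

Ratio test on column b — row 1: 9/1 = 9; row 2: 28/3 = 28/3; row 3: 14/3 = 14/3. Minimum is 14/3 at row 3 (u3 leaves); pivot element 3.
Pivot on row 3; the obj-row RHS becomes 0 − (-7)·(14/3) = 98/3.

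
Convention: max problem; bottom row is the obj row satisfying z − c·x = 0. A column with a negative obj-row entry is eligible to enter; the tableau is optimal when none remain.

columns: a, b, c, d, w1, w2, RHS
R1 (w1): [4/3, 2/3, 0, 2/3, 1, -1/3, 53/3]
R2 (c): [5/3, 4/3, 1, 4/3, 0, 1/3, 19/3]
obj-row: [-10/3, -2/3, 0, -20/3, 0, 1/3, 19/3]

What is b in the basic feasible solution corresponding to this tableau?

b is not in the basis, so in the current basic feasible solution b = 0.

0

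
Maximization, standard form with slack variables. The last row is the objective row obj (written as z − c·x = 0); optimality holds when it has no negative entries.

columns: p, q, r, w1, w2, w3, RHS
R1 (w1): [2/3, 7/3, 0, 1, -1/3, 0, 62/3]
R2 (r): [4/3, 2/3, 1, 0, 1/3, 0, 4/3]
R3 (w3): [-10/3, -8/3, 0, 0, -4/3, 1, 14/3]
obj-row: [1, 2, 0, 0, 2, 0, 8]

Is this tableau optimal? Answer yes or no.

Every obj-row coefficient is ≥ 0, so the tableau is optimal.

yes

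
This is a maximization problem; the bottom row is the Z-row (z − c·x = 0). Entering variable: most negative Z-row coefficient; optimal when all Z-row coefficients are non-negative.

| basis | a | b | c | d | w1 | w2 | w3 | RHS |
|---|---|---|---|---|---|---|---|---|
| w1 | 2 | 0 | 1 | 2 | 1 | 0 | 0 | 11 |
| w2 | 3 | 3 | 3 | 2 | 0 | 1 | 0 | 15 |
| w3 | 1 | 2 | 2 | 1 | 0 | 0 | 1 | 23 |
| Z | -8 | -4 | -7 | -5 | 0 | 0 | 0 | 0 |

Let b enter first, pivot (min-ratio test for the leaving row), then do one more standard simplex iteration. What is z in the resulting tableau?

40

Ratio test on column b — row 1: entry 0 ≤ 0; row 2: 15/3 = 5; row 3: 23/2 = 23/2. Minimum is 5 at row 2 (w2 leaves); pivot element 3.
Pivot on row 2; the Z-row RHS becomes 0 − (-4)·5 = 20.
Next entering variable (most negative Z-row entry -4): a.
Ratio test on column a — row 1: 11/2 = 11/2; row 2: 5/1 = 5; row 3: entry -1 ≤ 0. Minimum is 5 at row 2 (b leaves); pivot element 1.
After the second pivot the Z-row RHS is 20 − (-4)·5 = 40.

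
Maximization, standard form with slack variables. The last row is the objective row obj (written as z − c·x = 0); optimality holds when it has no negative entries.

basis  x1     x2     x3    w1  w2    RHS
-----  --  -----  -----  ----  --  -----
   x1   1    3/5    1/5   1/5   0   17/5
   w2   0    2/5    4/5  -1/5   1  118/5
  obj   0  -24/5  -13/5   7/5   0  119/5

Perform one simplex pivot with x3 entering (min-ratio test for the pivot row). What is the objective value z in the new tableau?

Ratio test on column x3 — row 1: (17/5)/(1/5) = 17; row 2: (118/5)/(4/5) = 59/2. Minimum is 17 at row 1 (x1 leaves); pivot element 1/5.
Pivot on row 1; the obj-row RHS becomes 119/5 − (-13/5)·17 = 68.

68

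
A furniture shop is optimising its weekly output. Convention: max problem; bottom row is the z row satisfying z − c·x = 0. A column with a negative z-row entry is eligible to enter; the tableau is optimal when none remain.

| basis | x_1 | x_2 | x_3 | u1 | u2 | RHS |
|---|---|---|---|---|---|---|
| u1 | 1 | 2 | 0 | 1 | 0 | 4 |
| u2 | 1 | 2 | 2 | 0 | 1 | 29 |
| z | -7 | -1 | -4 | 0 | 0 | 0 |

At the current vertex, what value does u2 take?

u2 is basic (row 2); its value is the RHS of that row, 29.

29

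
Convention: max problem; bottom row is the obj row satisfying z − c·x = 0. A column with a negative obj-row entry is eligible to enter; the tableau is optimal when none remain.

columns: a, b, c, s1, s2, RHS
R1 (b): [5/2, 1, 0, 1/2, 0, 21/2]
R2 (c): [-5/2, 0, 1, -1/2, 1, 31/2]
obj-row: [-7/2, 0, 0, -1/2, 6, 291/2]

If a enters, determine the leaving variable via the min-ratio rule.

Column a entries and ratios — b: (21/2)/(5/2) = 21/5; c: -5/2 ≤ 0, skip.
Smallest ratio is 21/5 in the row of b, so b leaves.

b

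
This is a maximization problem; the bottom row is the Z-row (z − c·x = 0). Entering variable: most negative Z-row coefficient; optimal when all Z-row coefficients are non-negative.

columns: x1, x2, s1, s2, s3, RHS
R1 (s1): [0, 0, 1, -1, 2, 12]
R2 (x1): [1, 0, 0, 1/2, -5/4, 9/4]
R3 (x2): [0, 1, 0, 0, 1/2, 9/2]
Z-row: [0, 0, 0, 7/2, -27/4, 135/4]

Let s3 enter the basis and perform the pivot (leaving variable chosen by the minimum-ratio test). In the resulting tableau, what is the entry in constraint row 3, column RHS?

Ratio test on column s3 — row 1: 12/2 = 6; row 2: entry -5/4 ≤ 0; row 3: (9/2)/(1/2) = 9. Minimum is 6 at row 1 (s1 leaves); pivot element 2.
Divide row 1 by 2; eliminate column s3 from the other rows.
Row 3 update in column RHS: 9/2 − (1/2)·6 = 3/2.

3/2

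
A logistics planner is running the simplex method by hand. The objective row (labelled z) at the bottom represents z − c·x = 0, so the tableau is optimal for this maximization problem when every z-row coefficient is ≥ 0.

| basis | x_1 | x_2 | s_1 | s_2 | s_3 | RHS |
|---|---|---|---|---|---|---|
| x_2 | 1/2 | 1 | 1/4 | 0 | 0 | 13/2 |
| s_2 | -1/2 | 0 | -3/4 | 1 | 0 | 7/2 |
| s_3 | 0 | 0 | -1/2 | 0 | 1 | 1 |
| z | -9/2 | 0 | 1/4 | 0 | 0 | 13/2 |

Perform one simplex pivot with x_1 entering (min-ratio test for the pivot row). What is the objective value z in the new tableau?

Ratio test on column x_1 — row 1: (13/2)/(1/2) = 13; row 2: entry -1/2 ≤ 0; row 3: entry 0 ≤ 0. Minimum is 13 at row 1 (x_2 leaves); pivot element 1/2.
Pivot on row 1; the z-row RHS becomes 13/2 − (-9/2)·13 = 65.

65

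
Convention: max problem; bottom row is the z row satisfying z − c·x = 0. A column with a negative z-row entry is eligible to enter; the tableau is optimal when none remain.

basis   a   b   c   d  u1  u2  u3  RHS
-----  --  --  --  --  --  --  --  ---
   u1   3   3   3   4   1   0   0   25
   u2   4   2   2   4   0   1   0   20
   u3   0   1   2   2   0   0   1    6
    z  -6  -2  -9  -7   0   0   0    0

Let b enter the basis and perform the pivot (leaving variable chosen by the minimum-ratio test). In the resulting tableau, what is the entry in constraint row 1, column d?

-2

Ratio test on column b — row 1: 25/3 = 25/3; row 2: 20/2 = 10; row 3: 6/1 = 6. Minimum is 6 at row 3 (u3 leaves); pivot element 1.
Divide row 3 by 1; eliminate column b from the other rows.
Row 1 update in column d: 4 − 3·2 = -2.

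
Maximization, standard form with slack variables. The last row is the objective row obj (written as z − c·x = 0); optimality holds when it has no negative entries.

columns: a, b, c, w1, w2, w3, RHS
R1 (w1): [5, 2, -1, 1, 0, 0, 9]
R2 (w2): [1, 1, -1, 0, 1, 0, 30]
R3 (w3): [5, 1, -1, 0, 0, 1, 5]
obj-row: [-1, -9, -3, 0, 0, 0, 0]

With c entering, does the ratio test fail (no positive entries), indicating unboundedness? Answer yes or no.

Every constraint-row entry in column c is ≤ 0, so increasing c is unbounded.

yes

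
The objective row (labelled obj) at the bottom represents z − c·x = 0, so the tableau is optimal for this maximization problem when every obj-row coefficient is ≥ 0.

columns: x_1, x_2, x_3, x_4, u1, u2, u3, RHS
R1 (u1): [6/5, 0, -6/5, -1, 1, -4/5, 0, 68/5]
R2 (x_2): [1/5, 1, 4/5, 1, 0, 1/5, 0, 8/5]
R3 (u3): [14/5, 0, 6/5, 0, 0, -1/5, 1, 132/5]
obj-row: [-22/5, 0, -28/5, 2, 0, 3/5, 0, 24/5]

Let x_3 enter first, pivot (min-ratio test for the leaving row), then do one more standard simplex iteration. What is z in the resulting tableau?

Ratio test on column x_3 — row 1: entry -6/5 ≤ 0; row 2: (8/5)/(4/5) = 2; row 3: (132/5)/(6/5) = 22. Minimum is 2 at row 2 (x_2 leaves); pivot element 4/5.
Pivot on row 2; the obj-row RHS becomes 24/5 − (-28/5)·2 = 16.
Next entering variable (most negative obj-row entry -3): x_1.
Ratio test on column x_1 — row 1: 16/(3/2) = 32/3; row 2: 2/(1/4) = 8; row 3: 24/(5/2) = 48/5. Minimum is 8 at row 2 (x_3 leaves); pivot element 1/4.
After the second pivot the obj-row RHS is 16 − (-3)·8 = 40.

40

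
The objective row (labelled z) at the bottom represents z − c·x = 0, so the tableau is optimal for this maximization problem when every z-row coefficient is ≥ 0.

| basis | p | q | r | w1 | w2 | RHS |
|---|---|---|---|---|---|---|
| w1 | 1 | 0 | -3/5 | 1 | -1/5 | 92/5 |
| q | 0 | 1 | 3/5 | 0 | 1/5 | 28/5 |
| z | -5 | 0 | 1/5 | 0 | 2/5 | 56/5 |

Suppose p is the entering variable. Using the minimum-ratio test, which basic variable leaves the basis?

Column p entries and ratios — w1: (92/5)/1 = 92/5; q: 0 ≤ 0, skip.
Smallest ratio is 92/5 in the row of w1, so w1 leaves.

w1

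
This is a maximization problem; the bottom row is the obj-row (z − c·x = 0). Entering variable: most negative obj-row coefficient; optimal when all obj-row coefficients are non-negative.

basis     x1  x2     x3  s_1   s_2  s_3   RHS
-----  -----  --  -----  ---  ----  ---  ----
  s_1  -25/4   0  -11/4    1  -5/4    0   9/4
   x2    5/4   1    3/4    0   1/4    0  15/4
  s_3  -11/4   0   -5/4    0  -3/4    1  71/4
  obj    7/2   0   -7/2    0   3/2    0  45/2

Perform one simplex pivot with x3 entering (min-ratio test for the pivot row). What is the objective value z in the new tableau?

Ratio test on column x3 — row 1: entry -11/4 ≤ 0; row 2: (15/4)/(3/4) = 5; row 3: entry -5/4 ≤ 0. Minimum is 5 at row 2 (x2 leaves); pivot element 3/4.
Pivot on row 2; the obj-row RHS becomes 45/2 − (-7/2)·5 = 40.

40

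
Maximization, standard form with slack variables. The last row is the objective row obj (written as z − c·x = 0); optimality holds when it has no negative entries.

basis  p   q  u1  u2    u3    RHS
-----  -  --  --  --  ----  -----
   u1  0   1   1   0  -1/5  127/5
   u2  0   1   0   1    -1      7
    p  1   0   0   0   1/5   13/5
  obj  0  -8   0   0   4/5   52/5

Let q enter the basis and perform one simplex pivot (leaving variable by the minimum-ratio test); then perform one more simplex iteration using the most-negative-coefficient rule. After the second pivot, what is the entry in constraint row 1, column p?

-4

Ratio test on column q — row 1: (127/5)/1 = 127/5; row 2: 7/1 = 7; row 3: entry 0 ≤ 0. Minimum is 7 at row 2 (u2 leaves); pivot element 1.
Divide row 2 by 1; eliminate column q from the other rows.
Second iteration: most negative obj-row entry is -36/5 in column u3, so u3 enters.
Ratio test on column u3 — row 1: (92/5)/(4/5) = 23; row 2: entry -1 ≤ 0; row 3: (13/5)/(1/5) = 13. Minimum is 13 at row 3 (p leaves); pivot element 1/5.
Divide row 3 by 1/5; eliminate column u3 from the other rows.
After both pivots, the entry at constraint row 1, column p is -4.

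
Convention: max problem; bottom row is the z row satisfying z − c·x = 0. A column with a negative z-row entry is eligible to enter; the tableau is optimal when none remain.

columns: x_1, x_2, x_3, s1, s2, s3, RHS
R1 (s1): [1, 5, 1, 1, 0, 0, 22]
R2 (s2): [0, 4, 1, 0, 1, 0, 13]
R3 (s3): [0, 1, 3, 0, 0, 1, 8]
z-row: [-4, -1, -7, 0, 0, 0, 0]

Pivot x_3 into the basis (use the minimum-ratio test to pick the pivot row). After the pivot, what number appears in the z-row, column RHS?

Ratio test on column x_3 — row 1: 22/1 = 22; row 2: 13/1 = 13; row 3: 8/3 = 8/3. Minimum is 8/3 at row 3 (s3 leaves); pivot element 3.
Divide row 3 by 3; eliminate column x_3 from the other rows.
z-row update in column RHS: 0 − (-7)·(8/3) = 56/3.

56/3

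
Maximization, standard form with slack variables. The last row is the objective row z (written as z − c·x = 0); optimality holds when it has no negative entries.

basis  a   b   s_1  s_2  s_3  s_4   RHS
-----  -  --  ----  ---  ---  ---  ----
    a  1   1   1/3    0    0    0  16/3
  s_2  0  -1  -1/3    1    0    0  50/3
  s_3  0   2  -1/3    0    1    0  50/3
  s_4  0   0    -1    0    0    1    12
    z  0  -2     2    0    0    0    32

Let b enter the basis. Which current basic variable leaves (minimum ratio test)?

a

Column b entries and ratios — a: (16/3)/1 = 16/3; s_2: -1 ≤ 0, skip; s_3: (50/3)/2 = 25/3; s_4: 0 ≤ 0, skip.
Smallest ratio is 16/3 in the row of a, so a leaves.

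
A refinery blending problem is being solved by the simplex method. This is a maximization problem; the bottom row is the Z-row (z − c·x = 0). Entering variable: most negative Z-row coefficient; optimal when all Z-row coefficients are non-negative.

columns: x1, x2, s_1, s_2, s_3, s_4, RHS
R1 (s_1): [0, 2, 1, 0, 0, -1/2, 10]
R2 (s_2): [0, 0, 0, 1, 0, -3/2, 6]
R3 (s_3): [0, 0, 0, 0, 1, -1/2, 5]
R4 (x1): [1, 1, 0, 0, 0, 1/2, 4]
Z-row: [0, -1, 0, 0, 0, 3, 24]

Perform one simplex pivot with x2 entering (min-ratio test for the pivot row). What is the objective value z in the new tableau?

28

Ratio test on column x2 — row 1: 10/2 = 5; row 2: entry 0 ≤ 0; row 3: entry 0 ≤ 0; row 4: 4/1 = 4. Minimum is 4 at row 4 (x1 leaves); pivot element 1.
Pivot on row 4; the Z-row RHS becomes 24 − (-1)·4 = 28.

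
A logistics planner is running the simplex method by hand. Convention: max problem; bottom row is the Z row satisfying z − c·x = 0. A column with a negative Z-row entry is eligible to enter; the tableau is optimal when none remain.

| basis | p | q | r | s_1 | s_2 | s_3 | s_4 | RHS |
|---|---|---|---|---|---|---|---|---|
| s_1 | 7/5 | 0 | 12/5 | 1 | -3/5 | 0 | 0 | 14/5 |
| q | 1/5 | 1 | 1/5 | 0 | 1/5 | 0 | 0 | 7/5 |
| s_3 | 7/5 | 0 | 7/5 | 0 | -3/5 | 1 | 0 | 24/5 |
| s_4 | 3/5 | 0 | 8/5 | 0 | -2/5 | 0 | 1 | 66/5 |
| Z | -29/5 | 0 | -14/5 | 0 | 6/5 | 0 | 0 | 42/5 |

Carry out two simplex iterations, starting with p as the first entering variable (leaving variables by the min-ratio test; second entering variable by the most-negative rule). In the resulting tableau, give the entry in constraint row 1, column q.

3/2

Ratio test on column p — row 1: (14/5)/(7/5) = 2; row 2: (7/5)/(1/5) = 7; row 3: (24/5)/(7/5) = 24/7; row 4: (66/5)/(3/5) = 22. Minimum is 2 at row 1 (s_1 leaves); pivot element 7/5.
Divide row 1 by 7/5; eliminate column p from the other rows.
Second iteration: most negative Z-row entry is -9/7 in column s_2, so s_2 enters.
Ratio test on column s_2 — row 1: entry -3/7 ≤ 0; row 2: 1/(2/7) = 7/2; row 3: entry 0 ≤ 0; row 4: entry -1/7 ≤ 0. Minimum is 7/2 at row 2 (q leaves); pivot element 2/7.
Divide row 2 by 2/7; eliminate column s_2 from the other rows.
After both pivots, the entry at constraint row 1, column q is 3/2.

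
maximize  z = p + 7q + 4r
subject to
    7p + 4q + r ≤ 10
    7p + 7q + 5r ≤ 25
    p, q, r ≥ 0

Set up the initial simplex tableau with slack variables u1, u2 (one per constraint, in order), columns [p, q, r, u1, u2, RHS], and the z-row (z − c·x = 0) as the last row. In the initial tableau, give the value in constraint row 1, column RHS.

10

The RHS of constraint 1 is b_1 = 10.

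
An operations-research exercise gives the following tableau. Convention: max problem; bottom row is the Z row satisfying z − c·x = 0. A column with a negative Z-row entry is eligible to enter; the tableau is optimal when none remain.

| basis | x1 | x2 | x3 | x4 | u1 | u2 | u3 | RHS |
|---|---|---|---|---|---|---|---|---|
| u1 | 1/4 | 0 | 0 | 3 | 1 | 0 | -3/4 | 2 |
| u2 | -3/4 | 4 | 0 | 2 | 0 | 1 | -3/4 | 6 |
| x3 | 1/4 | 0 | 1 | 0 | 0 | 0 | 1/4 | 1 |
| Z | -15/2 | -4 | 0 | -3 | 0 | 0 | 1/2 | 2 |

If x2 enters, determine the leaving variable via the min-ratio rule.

u2

Column x2 entries and ratios — u1: 0 ≤ 0, skip; u2: 6/4 = 3/2; x3: 0 ≤ 0, skip.
Smallest ratio is 3/2 in the row of u2, so u2 leaves.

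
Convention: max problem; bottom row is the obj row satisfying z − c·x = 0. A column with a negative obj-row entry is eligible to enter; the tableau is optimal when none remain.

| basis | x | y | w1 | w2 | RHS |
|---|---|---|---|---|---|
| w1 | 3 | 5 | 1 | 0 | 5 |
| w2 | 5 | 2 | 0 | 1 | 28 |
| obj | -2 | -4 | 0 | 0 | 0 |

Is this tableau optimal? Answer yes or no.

no

The obj-row has a negative entry -4 in column y, so it is not optimal.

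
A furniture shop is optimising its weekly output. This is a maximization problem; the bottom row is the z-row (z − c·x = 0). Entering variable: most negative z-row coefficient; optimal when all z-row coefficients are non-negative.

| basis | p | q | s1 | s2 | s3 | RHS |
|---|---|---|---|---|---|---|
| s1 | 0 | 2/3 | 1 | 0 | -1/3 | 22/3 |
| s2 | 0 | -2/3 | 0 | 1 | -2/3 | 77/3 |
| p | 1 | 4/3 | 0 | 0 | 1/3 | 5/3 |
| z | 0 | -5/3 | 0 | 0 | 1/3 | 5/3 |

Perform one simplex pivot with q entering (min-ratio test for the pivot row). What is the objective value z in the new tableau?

15/4

Ratio test on column q — row 1: (22/3)/(2/3) = 11; row 2: entry -2/3 ≤ 0; row 3: (5/3)/(4/3) = 5/4. Minimum is 5/4 at row 3 (p leaves); pivot element 4/3.
Pivot on row 3; the z-row RHS becomes 5/3 − (-5/3)·(5/4) = 15/4.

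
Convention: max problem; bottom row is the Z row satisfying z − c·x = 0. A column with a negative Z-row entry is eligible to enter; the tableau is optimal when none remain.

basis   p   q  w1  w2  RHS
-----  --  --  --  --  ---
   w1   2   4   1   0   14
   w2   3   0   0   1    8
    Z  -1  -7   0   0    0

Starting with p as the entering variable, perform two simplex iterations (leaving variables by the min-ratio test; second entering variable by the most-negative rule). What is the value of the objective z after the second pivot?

Ratio test on column p — row 1: 14/2 = 7; row 2: 8/3 = 8/3. Minimum is 8/3 at row 2 (w2 leaves); pivot element 3.
Pivot on row 2; the Z-row RHS becomes 0 − (-1)·(8/3) = 8/3.
Next entering variable (most negative Z-row entry -7): q.
Ratio test on column q — row 1: (26/3)/4 = 13/6; row 2: entry 0 ≤ 0. Minimum is 13/6 at row 1 (w1 leaves); pivot element 4.
After the second pivot the Z-row RHS is 8/3 − (-7)·(13/6) = 107/6.

107/6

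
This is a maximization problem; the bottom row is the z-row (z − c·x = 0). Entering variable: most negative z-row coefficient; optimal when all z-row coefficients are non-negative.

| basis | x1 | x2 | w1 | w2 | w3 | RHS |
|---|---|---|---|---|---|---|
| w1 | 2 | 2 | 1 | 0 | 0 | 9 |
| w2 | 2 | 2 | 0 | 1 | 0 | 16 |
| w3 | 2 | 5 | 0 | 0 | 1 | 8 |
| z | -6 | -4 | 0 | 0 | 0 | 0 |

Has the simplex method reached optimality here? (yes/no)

no

The z-row has a negative entry -6 in column x1, so it is not optimal.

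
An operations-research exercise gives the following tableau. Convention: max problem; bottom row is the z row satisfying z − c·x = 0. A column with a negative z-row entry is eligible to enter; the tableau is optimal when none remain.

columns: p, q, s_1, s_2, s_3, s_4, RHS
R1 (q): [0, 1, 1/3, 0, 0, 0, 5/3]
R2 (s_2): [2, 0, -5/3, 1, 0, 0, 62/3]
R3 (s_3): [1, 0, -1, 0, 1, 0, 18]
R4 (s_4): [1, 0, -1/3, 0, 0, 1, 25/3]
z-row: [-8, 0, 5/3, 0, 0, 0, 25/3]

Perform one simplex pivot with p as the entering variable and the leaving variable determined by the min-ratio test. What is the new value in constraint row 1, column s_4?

Ratio test on column p — row 1: entry 0 ≤ 0; row 2: (62/3)/2 = 31/3; row 3: 18/1 = 18; row 4: (25/3)/1 = 25/3. Minimum is 25/3 at row 4 (s_4 leaves); pivot element 1.
Divide row 4 by 1; eliminate column p from the other rows.
Row 1 update in column s_4: 0 − 0·1 = 0.

0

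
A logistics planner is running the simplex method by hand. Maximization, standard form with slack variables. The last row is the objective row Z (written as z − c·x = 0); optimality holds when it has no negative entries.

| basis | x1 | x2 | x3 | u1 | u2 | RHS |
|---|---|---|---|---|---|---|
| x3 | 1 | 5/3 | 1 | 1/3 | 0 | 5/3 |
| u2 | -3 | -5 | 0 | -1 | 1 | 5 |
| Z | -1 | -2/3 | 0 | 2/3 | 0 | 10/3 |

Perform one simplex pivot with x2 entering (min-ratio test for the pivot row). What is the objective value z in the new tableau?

Ratio test on column x2 — row 1: (5/3)/(5/3) = 1; row 2: entry -5 ≤ 0. Minimum is 1 at row 1 (x3 leaves); pivot element 5/3.
Pivot on row 1; the Z-row RHS becomes 10/3 − (-2/3)·1 = 4.

4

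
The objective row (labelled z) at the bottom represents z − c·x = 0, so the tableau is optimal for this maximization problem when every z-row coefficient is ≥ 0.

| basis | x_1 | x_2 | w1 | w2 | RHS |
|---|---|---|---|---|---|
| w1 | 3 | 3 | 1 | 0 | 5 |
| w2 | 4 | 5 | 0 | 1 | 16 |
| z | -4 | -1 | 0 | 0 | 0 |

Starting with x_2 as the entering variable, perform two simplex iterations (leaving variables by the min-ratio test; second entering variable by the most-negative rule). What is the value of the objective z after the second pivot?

Ratio test on column x_2 — row 1: 5/3 = 5/3; row 2: 16/5 = 16/5. Minimum is 5/3 at row 1 (w1 leaves); pivot element 3.
Pivot on row 1; the z-row RHS becomes 0 − (-1)·(5/3) = 5/3.
Next entering variable (most negative z-row entry -3): x_1.
Ratio test on column x_1 — row 1: (5/3)/1 = 5/3; row 2: entry -1 ≤ 0. Minimum is 5/3 at row 1 (x_2 leaves); pivot element 1.
After the second pivot the z-row RHS is 5/3 − (-3)·(5/3) = 20/3.

20/3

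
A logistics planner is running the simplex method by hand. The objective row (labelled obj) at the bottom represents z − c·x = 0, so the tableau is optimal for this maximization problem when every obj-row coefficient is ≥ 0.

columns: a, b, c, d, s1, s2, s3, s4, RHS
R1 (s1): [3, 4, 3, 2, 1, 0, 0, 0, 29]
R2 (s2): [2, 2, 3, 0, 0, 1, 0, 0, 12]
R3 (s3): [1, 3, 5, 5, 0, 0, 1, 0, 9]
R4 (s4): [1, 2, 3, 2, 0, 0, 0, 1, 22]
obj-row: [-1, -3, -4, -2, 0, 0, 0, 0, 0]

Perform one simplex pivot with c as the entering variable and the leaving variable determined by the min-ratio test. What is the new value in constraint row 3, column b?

Ratio test on column c — row 1: 29/3 = 29/3; row 2: 12/3 = 4; row 3: 9/5 = 9/5; row 4: 22/3 = 22/3. Minimum is 9/5 at row 3 (s3 leaves); pivot element 5.
Divide row 3 by 5; eliminate column c from the other rows.
In the new row 3, the b entry is the old entry divided by the pivot: 3/5 = 3/5.

3/5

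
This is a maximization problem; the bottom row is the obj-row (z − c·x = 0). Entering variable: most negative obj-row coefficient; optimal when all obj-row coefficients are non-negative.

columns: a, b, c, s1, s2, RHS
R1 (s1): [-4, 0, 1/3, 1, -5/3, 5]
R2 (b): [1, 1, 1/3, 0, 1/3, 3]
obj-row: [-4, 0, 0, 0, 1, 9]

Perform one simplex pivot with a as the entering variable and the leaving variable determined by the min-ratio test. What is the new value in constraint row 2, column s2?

1/3

Ratio test on column a — row 1: entry -4 ≤ 0; row 2: 3/1 = 3. Minimum is 3 at row 2 (b leaves); pivot element 1.
Divide row 2 by 1; eliminate column a from the other rows.
In the new row 2, the s2 entry is the old entry divided by the pivot: (1/3)/1 = 1/3.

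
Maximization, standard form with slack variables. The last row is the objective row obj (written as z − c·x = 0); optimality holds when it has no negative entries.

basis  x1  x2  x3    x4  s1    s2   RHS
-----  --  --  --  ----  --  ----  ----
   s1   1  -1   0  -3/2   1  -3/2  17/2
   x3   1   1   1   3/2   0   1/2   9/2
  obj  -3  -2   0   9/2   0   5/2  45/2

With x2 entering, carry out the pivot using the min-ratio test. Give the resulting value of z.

Ratio test on column x2 — row 1: entry -1 ≤ 0; row 2: (9/2)/1 = 9/2. Minimum is 9/2 at row 2 (x3 leaves); pivot element 1.
Pivot on row 2; the obj-row RHS becomes 45/2 − (-2)·(9/2) = 63/2.

63/2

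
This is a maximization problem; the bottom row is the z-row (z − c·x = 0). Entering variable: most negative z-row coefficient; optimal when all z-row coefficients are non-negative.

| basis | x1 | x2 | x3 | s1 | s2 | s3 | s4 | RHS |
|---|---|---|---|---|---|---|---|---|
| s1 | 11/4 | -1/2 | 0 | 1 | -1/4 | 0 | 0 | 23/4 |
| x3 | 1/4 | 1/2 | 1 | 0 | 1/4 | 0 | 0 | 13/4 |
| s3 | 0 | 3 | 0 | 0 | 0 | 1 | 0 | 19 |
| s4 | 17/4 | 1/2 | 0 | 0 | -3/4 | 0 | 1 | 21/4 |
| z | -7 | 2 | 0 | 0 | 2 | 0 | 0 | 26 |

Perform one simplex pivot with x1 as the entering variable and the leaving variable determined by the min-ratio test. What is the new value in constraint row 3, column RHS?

Ratio test on column x1 — row 1: (23/4)/(11/4) = 23/11; row 2: (13/4)/(1/4) = 13; row 3: entry 0 ≤ 0; row 4: (21/4)/(17/4) = 21/17. Minimum is 21/17 at row 4 (s4 leaves); pivot element 17/4.
Divide row 4 by 17/4; eliminate column x1 from the other rows.
Row 3 update in column RHS: 19 − 0·(21/17) = 19.

19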